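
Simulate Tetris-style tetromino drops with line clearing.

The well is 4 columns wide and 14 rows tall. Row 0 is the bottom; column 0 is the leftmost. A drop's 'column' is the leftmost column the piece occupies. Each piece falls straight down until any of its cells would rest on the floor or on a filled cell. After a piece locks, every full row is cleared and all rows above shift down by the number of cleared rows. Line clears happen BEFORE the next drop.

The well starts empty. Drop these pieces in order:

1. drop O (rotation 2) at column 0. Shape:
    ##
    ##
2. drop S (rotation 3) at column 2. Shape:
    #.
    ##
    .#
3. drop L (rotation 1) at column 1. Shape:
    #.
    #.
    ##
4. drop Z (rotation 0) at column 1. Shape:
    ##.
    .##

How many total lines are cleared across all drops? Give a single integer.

Drop 1: O rot2 at col 0 lands with bottom-row=0; cleared 0 line(s) (total 0); column heights now [2 2 0 0], max=2
Drop 2: S rot3 at col 2 lands with bottom-row=0; cleared 1 line(s) (total 1); column heights now [1 1 2 1], max=2
Drop 3: L rot1 at col 1 lands with bottom-row=2; cleared 0 line(s) (total 1); column heights now [1 5 3 1], max=5
Drop 4: Z rot0 at col 1 lands with bottom-row=4; cleared 0 line(s) (total 1); column heights now [1 6 6 5], max=6

Answer: 1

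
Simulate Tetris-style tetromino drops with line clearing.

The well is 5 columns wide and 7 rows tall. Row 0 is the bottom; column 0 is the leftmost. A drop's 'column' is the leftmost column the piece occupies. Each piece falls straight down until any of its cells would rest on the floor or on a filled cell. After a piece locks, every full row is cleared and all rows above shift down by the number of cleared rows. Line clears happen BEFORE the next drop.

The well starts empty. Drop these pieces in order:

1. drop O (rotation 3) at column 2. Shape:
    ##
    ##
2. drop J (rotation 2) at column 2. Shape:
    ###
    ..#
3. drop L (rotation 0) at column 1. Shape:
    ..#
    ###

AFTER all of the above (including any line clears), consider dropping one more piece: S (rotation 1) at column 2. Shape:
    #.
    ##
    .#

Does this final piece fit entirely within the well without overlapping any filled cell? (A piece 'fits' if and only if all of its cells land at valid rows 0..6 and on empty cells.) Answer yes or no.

Answer: no

Derivation:
Drop 1: O rot3 at col 2 lands with bottom-row=0; cleared 0 line(s) (total 0); column heights now [0 0 2 2 0], max=2
Drop 2: J rot2 at col 2 lands with bottom-row=1; cleared 0 line(s) (total 0); column heights now [0 0 3 3 3], max=3
Drop 3: L rot0 at col 1 lands with bottom-row=3; cleared 0 line(s) (total 0); column heights now [0 4 4 5 3], max=5
Test piece S rot1 at col 2 (width 2): heights before test = [0 4 4 5 3]; fits = False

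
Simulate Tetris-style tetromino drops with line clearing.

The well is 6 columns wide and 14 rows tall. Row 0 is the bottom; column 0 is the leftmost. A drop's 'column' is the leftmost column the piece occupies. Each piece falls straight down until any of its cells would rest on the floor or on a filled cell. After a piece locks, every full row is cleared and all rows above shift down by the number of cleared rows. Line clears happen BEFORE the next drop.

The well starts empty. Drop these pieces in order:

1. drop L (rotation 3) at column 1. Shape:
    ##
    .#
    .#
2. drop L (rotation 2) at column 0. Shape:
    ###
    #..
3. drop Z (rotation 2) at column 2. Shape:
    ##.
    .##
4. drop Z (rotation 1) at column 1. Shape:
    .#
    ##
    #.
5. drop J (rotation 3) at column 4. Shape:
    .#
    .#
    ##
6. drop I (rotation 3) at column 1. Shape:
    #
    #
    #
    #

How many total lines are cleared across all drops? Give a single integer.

Drop 1: L rot3 at col 1 lands with bottom-row=0; cleared 0 line(s) (total 0); column heights now [0 3 3 0 0 0], max=3
Drop 2: L rot2 at col 0 lands with bottom-row=2; cleared 0 line(s) (total 0); column heights now [4 4 4 0 0 0], max=4
Drop 3: Z rot2 at col 2 lands with bottom-row=3; cleared 0 line(s) (total 0); column heights now [4 4 5 5 4 0], max=5
Drop 4: Z rot1 at col 1 lands with bottom-row=4; cleared 0 line(s) (total 0); column heights now [4 6 7 5 4 0], max=7
Drop 5: J rot3 at col 4 lands with bottom-row=4; cleared 0 line(s) (total 0); column heights now [4 6 7 5 5 7], max=7
Drop 6: I rot3 at col 1 lands with bottom-row=6; cleared 0 line(s) (total 0); column heights now [4 10 7 5 5 7], max=10

Answer: 0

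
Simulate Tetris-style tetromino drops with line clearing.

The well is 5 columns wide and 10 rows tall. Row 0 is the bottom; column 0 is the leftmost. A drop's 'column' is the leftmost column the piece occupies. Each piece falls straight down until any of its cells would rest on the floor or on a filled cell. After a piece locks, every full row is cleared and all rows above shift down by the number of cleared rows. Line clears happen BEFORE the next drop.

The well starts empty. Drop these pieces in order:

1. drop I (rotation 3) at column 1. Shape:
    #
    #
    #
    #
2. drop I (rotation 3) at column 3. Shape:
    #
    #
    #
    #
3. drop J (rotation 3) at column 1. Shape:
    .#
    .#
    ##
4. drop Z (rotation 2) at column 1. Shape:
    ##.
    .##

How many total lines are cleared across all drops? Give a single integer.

Drop 1: I rot3 at col 1 lands with bottom-row=0; cleared 0 line(s) (total 0); column heights now [0 4 0 0 0], max=4
Drop 2: I rot3 at col 3 lands with bottom-row=0; cleared 0 line(s) (total 0); column heights now [0 4 0 4 0], max=4
Drop 3: J rot3 at col 1 lands with bottom-row=4; cleared 0 line(s) (total 0); column heights now [0 5 7 4 0], max=7
Drop 4: Z rot2 at col 1 lands with bottom-row=7; cleared 0 line(s) (total 0); column heights now [0 9 9 8 0], max=9

Answer: 0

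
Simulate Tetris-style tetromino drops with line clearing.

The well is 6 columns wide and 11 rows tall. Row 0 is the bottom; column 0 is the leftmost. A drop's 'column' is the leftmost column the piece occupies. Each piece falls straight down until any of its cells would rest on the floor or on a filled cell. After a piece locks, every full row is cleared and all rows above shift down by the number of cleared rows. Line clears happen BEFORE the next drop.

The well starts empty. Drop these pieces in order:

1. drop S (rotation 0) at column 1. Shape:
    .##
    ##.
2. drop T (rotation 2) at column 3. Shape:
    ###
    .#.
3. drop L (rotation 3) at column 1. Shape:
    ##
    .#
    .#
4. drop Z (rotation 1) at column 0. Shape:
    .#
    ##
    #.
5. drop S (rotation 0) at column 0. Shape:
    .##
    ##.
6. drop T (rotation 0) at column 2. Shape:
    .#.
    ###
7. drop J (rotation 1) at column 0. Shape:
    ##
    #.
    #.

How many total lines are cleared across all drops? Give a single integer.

Answer: 0

Derivation:
Drop 1: S rot0 at col 1 lands with bottom-row=0; cleared 0 line(s) (total 0); column heights now [0 1 2 2 0 0], max=2
Drop 2: T rot2 at col 3 lands with bottom-row=1; cleared 0 line(s) (total 0); column heights now [0 1 2 3 3 3], max=3
Drop 3: L rot3 at col 1 lands with bottom-row=2; cleared 0 line(s) (total 0); column heights now [0 5 5 3 3 3], max=5
Drop 4: Z rot1 at col 0 lands with bottom-row=4; cleared 0 line(s) (total 0); column heights now [6 7 5 3 3 3], max=7
Drop 5: S rot0 at col 0 lands with bottom-row=7; cleared 0 line(s) (total 0); column heights now [8 9 9 3 3 3], max=9
Drop 6: T rot0 at col 2 lands with bottom-row=9; cleared 0 line(s) (total 0); column heights now [8 9 10 11 10 3], max=11
Drop 7: J rot1 at col 0 lands with bottom-row=8; cleared 0 line(s) (total 0); column heights now [11 11 10 11 10 3], max=11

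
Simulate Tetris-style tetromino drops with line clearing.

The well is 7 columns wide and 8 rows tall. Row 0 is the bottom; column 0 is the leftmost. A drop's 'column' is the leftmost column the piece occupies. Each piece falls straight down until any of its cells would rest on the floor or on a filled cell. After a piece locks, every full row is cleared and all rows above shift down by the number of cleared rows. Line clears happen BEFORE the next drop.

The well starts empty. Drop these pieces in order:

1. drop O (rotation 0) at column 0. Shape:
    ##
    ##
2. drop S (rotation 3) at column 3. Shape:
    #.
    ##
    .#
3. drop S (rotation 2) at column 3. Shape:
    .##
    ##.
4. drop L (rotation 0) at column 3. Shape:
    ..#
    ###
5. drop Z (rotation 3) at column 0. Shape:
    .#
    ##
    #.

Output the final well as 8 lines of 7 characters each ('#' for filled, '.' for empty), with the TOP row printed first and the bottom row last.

Drop 1: O rot0 at col 0 lands with bottom-row=0; cleared 0 line(s) (total 0); column heights now [2 2 0 0 0 0 0], max=2
Drop 2: S rot3 at col 3 lands with bottom-row=0; cleared 0 line(s) (total 0); column heights now [2 2 0 3 2 0 0], max=3
Drop 3: S rot2 at col 3 lands with bottom-row=3; cleared 0 line(s) (total 0); column heights now [2 2 0 4 5 5 0], max=5
Drop 4: L rot0 at col 3 lands with bottom-row=5; cleared 0 line(s) (total 0); column heights now [2 2 0 6 6 7 0], max=7
Drop 5: Z rot3 at col 0 lands with bottom-row=2; cleared 0 line(s) (total 0); column heights now [4 5 0 6 6 7 0], max=7

Answer: .......
.....#.
...###.
.#..##.
##.##..
#..#...
##.##..
##..#..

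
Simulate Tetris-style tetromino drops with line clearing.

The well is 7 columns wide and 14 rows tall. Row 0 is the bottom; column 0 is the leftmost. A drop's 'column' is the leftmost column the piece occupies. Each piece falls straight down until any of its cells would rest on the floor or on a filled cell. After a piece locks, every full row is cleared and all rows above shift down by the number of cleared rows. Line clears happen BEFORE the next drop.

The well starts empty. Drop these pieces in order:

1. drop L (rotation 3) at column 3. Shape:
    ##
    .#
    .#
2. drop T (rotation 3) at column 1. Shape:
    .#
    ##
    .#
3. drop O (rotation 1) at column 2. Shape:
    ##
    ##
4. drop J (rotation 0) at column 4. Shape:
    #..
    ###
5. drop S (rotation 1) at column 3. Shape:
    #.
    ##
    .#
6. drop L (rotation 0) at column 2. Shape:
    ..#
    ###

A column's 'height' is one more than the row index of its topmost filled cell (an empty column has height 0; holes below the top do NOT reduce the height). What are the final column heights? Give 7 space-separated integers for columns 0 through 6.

Answer: 0 2 9 9 10 4 4

Derivation:
Drop 1: L rot3 at col 3 lands with bottom-row=0; cleared 0 line(s) (total 0); column heights now [0 0 0 3 3 0 0], max=3
Drop 2: T rot3 at col 1 lands with bottom-row=0; cleared 0 line(s) (total 0); column heights now [0 2 3 3 3 0 0], max=3
Drop 3: O rot1 at col 2 lands with bottom-row=3; cleared 0 line(s) (total 0); column heights now [0 2 5 5 3 0 0], max=5
Drop 4: J rot0 at col 4 lands with bottom-row=3; cleared 0 line(s) (total 0); column heights now [0 2 5 5 5 4 4], max=5
Drop 5: S rot1 at col 3 lands with bottom-row=5; cleared 0 line(s) (total 0); column heights now [0 2 5 8 7 4 4], max=8
Drop 6: L rot0 at col 2 lands with bottom-row=8; cleared 0 line(s) (total 0); column heights now [0 2 9 9 10 4 4], max=10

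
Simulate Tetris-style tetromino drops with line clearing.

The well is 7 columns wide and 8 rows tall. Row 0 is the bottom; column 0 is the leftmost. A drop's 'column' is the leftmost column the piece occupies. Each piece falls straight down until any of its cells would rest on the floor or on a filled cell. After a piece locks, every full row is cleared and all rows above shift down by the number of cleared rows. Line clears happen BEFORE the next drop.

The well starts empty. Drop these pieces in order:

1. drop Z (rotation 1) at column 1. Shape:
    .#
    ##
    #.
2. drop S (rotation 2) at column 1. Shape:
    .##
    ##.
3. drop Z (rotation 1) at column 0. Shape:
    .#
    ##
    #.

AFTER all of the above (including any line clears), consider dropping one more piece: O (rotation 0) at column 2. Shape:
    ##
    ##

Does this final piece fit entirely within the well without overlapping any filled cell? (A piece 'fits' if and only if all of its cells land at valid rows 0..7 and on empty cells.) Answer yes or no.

Drop 1: Z rot1 at col 1 lands with bottom-row=0; cleared 0 line(s) (total 0); column heights now [0 2 3 0 0 0 0], max=3
Drop 2: S rot2 at col 1 lands with bottom-row=3; cleared 0 line(s) (total 0); column heights now [0 4 5 5 0 0 0], max=5
Drop 3: Z rot1 at col 0 lands with bottom-row=3; cleared 0 line(s) (total 0); column heights now [5 6 5 5 0 0 0], max=6
Test piece O rot0 at col 2 (width 2): heights before test = [5 6 5 5 0 0 0]; fits = True

Answer: yes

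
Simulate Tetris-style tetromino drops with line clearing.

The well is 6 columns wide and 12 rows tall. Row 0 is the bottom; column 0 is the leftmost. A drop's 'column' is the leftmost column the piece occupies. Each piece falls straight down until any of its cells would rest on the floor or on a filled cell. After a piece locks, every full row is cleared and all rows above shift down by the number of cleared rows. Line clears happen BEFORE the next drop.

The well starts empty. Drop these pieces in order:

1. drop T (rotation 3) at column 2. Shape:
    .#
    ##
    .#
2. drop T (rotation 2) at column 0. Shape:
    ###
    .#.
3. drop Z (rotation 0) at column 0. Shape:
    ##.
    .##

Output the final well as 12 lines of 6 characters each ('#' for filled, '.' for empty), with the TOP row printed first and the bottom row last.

Answer: ......
......
......
......
......
......
......
##....
.##...
####..
.###..
...#..

Derivation:
Drop 1: T rot3 at col 2 lands with bottom-row=0; cleared 0 line(s) (total 0); column heights now [0 0 2 3 0 0], max=3
Drop 2: T rot2 at col 0 lands with bottom-row=1; cleared 0 line(s) (total 0); column heights now [3 3 3 3 0 0], max=3
Drop 3: Z rot0 at col 0 lands with bottom-row=3; cleared 0 line(s) (total 0); column heights now [5 5 4 3 0 0], max=5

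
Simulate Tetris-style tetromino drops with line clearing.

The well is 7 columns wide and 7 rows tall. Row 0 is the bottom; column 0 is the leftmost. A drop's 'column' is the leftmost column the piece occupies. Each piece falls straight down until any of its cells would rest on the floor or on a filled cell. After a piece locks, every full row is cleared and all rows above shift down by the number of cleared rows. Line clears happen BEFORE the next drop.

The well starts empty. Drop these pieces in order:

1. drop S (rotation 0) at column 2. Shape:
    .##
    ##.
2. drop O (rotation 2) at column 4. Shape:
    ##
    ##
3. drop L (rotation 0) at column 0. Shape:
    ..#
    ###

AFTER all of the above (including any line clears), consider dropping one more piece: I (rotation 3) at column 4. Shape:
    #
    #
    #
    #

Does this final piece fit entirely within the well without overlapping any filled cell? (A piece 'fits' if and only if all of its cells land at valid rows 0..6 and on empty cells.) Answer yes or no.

Drop 1: S rot0 at col 2 lands with bottom-row=0; cleared 0 line(s) (total 0); column heights now [0 0 1 2 2 0 0], max=2
Drop 2: O rot2 at col 4 lands with bottom-row=2; cleared 0 line(s) (total 0); column heights now [0 0 1 2 4 4 0], max=4
Drop 3: L rot0 at col 0 lands with bottom-row=1; cleared 0 line(s) (total 0); column heights now [2 2 3 2 4 4 0], max=4
Test piece I rot3 at col 4 (width 1): heights before test = [2 2 3 2 4 4 0]; fits = False

Answer: no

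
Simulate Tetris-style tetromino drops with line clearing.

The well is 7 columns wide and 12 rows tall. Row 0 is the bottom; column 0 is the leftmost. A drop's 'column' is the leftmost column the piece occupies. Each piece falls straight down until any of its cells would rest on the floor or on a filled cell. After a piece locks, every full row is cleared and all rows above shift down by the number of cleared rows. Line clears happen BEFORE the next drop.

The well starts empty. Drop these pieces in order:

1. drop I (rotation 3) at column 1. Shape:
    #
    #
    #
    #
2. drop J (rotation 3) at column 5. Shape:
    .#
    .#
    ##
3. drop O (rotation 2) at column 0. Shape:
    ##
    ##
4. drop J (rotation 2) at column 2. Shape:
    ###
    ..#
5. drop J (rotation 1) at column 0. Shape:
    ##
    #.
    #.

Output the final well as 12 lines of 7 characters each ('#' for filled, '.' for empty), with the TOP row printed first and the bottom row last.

Answer: .......
.......
.......
##.....
#......
#......
##.....
##.....
.#.....
.#....#
.####.#
.#..###

Derivation:
Drop 1: I rot3 at col 1 lands with bottom-row=0; cleared 0 line(s) (total 0); column heights now [0 4 0 0 0 0 0], max=4
Drop 2: J rot3 at col 5 lands with bottom-row=0; cleared 0 line(s) (total 0); column heights now [0 4 0 0 0 1 3], max=4
Drop 3: O rot2 at col 0 lands with bottom-row=4; cleared 0 line(s) (total 0); column heights now [6 6 0 0 0 1 3], max=6
Drop 4: J rot2 at col 2 lands with bottom-row=0; cleared 0 line(s) (total 0); column heights now [6 6 2 2 2 1 3], max=6
Drop 5: J rot1 at col 0 lands with bottom-row=6; cleared 0 line(s) (total 0); column heights now [9 9 2 2 2 1 3], max=9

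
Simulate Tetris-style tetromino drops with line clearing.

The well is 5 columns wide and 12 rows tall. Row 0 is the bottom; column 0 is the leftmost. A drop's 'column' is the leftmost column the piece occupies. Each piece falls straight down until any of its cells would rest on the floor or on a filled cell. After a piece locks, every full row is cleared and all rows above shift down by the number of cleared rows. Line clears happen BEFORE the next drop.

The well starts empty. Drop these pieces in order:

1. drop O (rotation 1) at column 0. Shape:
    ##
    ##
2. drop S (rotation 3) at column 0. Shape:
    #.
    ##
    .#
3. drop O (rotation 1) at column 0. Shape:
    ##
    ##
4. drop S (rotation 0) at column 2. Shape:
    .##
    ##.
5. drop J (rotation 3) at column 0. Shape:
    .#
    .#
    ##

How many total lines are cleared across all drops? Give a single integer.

Drop 1: O rot1 at col 0 lands with bottom-row=0; cleared 0 line(s) (total 0); column heights now [2 2 0 0 0], max=2
Drop 2: S rot3 at col 0 lands with bottom-row=2; cleared 0 line(s) (total 0); column heights now [5 4 0 0 0], max=5
Drop 3: O rot1 at col 0 lands with bottom-row=5; cleared 0 line(s) (total 0); column heights now [7 7 0 0 0], max=7
Drop 4: S rot0 at col 2 lands with bottom-row=0; cleared 0 line(s) (total 0); column heights now [7 7 1 2 2], max=7
Drop 5: J rot3 at col 0 lands with bottom-row=7; cleared 0 line(s) (total 0); column heights now [8 10 1 2 2], max=10

Answer: 0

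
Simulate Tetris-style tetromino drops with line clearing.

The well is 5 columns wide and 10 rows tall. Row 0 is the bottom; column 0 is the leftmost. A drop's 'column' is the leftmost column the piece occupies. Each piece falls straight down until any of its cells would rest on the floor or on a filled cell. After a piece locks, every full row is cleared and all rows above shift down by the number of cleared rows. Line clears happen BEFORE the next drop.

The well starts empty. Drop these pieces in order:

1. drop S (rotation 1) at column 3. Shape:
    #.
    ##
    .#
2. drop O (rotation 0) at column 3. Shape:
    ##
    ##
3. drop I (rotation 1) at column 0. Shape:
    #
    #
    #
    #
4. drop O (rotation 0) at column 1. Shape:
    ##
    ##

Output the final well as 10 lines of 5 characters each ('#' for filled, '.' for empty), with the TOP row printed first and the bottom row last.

Answer: .....
.....
.....
.....
.....
.....
...##
#..##
#..#.
###.#

Derivation:
Drop 1: S rot1 at col 3 lands with bottom-row=0; cleared 0 line(s) (total 0); column heights now [0 0 0 3 2], max=3
Drop 2: O rot0 at col 3 lands with bottom-row=3; cleared 0 line(s) (total 0); column heights now [0 0 0 5 5], max=5
Drop 3: I rot1 at col 0 lands with bottom-row=0; cleared 0 line(s) (total 0); column heights now [4 0 0 5 5], max=5
Drop 4: O rot0 at col 1 lands with bottom-row=0; cleared 1 line(s) (total 1); column heights now [3 1 1 4 4], max=4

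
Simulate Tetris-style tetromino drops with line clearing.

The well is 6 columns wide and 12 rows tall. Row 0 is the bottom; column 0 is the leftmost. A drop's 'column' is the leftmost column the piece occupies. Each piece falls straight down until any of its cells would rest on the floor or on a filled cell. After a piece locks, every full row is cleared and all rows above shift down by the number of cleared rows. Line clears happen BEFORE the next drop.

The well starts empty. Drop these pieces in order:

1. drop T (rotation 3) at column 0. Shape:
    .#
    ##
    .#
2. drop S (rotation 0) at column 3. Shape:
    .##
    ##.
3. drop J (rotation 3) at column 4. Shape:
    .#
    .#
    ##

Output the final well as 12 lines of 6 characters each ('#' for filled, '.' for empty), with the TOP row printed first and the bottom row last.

Drop 1: T rot3 at col 0 lands with bottom-row=0; cleared 0 line(s) (total 0); column heights now [2 3 0 0 0 0], max=3
Drop 2: S rot0 at col 3 lands with bottom-row=0; cleared 0 line(s) (total 0); column heights now [2 3 0 1 2 2], max=3
Drop 3: J rot3 at col 4 lands with bottom-row=2; cleared 0 line(s) (total 0); column heights now [2 3 0 1 3 5], max=5

Answer: ......
......
......
......
......
......
......
.....#
.....#
.#..##
##..##
.#.##.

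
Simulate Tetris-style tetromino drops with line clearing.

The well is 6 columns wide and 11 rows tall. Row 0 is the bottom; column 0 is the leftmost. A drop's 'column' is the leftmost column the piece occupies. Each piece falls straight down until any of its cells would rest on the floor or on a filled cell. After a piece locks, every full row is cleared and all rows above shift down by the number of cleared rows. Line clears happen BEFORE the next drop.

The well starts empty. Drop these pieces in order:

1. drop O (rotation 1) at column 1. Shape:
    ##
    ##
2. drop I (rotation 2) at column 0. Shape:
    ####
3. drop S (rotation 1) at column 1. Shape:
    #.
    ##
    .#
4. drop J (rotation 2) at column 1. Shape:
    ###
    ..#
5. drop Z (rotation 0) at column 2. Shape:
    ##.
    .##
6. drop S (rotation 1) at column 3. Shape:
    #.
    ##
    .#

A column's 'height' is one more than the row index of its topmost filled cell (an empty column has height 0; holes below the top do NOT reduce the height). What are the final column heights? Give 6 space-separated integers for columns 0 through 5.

Answer: 3 7 9 11 10 0

Derivation:
Drop 1: O rot1 at col 1 lands with bottom-row=0; cleared 0 line(s) (total 0); column heights now [0 2 2 0 0 0], max=2
Drop 2: I rot2 at col 0 lands with bottom-row=2; cleared 0 line(s) (total 0); column heights now [3 3 3 3 0 0], max=3
Drop 3: S rot1 at col 1 lands with bottom-row=3; cleared 0 line(s) (total 0); column heights now [3 6 5 3 0 0], max=6
Drop 4: J rot2 at col 1 lands with bottom-row=5; cleared 0 line(s) (total 0); column heights now [3 7 7 7 0 0], max=7
Drop 5: Z rot0 at col 2 lands with bottom-row=7; cleared 0 line(s) (total 0); column heights now [3 7 9 9 8 0], max=9
Drop 6: S rot1 at col 3 lands with bottom-row=8; cleared 0 line(s) (total 0); column heights now [3 7 9 11 10 0], max=11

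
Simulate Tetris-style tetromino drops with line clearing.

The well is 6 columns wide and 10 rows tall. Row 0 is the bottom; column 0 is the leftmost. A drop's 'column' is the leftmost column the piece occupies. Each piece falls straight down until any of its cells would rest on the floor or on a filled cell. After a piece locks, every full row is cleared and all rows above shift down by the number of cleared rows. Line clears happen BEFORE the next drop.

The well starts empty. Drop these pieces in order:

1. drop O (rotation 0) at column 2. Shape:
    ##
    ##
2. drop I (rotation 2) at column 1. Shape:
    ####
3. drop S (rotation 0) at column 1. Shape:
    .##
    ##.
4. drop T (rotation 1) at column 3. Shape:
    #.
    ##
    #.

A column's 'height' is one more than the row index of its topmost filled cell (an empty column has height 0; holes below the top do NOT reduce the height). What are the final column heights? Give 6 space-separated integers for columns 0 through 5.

Drop 1: O rot0 at col 2 lands with bottom-row=0; cleared 0 line(s) (total 0); column heights now [0 0 2 2 0 0], max=2
Drop 2: I rot2 at col 1 lands with bottom-row=2; cleared 0 line(s) (total 0); column heights now [0 3 3 3 3 0], max=3
Drop 3: S rot0 at col 1 lands with bottom-row=3; cleared 0 line(s) (total 0); column heights now [0 4 5 5 3 0], max=5
Drop 4: T rot1 at col 3 lands with bottom-row=5; cleared 0 line(s) (total 0); column heights now [0 4 5 8 7 0], max=8

Answer: 0 4 5 8 7 0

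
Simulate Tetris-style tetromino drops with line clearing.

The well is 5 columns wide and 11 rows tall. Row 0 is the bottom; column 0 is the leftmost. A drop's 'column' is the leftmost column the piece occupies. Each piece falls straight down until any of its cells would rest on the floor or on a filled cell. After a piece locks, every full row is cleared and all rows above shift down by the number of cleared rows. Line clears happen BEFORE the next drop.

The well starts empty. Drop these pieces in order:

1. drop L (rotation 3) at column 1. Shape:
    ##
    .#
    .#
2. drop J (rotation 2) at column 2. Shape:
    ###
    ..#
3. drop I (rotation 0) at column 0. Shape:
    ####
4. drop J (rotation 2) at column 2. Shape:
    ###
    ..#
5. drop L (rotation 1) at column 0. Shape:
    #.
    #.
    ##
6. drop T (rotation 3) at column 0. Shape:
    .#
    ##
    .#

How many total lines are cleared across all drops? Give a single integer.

Answer: 2

Derivation:
Drop 1: L rot3 at col 1 lands with bottom-row=0; cleared 0 line(s) (total 0); column heights now [0 3 3 0 0], max=3
Drop 2: J rot2 at col 2 lands with bottom-row=2; cleared 0 line(s) (total 0); column heights now [0 3 4 4 4], max=4
Drop 3: I rot0 at col 0 lands with bottom-row=4; cleared 0 line(s) (total 0); column heights now [5 5 5 5 4], max=5
Drop 4: J rot2 at col 2 lands with bottom-row=4; cleared 1 line(s) (total 1); column heights now [0 3 5 5 5], max=5
Drop 5: L rot1 at col 0 lands with bottom-row=3; cleared 1 line(s) (total 2); column heights now [5 3 4 4 4], max=5
Drop 6: T rot3 at col 0 lands with bottom-row=4; cleared 0 line(s) (total 2); column heights now [6 7 4 4 4], max=7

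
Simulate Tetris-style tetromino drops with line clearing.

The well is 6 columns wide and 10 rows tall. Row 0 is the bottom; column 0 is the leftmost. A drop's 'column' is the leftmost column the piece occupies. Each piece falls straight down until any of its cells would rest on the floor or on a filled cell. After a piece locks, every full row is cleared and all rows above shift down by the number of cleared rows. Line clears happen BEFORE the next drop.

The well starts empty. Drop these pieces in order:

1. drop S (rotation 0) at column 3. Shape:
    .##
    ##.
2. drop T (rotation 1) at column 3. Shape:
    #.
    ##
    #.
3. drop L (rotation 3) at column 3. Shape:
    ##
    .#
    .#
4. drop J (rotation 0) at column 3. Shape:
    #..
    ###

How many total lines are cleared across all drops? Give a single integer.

Answer: 0

Derivation:
Drop 1: S rot0 at col 3 lands with bottom-row=0; cleared 0 line(s) (total 0); column heights now [0 0 0 1 2 2], max=2
Drop 2: T rot1 at col 3 lands with bottom-row=1; cleared 0 line(s) (total 0); column heights now [0 0 0 4 3 2], max=4
Drop 3: L rot3 at col 3 lands with bottom-row=3; cleared 0 line(s) (total 0); column heights now [0 0 0 6 6 2], max=6
Drop 4: J rot0 at col 3 lands with bottom-row=6; cleared 0 line(s) (total 0); column heights now [0 0 0 8 7 7], max=8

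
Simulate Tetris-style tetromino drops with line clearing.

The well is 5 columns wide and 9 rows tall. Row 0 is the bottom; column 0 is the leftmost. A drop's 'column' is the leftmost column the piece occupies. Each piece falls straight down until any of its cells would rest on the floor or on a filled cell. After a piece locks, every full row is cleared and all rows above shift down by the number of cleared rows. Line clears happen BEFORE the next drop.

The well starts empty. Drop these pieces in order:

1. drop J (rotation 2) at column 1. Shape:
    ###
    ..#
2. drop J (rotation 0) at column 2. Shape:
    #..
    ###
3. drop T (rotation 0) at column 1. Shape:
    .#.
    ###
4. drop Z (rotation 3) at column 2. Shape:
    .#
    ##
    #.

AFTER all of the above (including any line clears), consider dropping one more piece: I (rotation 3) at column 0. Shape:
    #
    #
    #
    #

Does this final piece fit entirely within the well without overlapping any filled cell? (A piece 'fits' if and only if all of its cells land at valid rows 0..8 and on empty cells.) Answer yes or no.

Answer: yes

Derivation:
Drop 1: J rot2 at col 1 lands with bottom-row=0; cleared 0 line(s) (total 0); column heights now [0 2 2 2 0], max=2
Drop 2: J rot0 at col 2 lands with bottom-row=2; cleared 0 line(s) (total 0); column heights now [0 2 4 3 3], max=4
Drop 3: T rot0 at col 1 lands with bottom-row=4; cleared 0 line(s) (total 0); column heights now [0 5 6 5 3], max=6
Drop 4: Z rot3 at col 2 lands with bottom-row=6; cleared 0 line(s) (total 0); column heights now [0 5 8 9 3], max=9
Test piece I rot3 at col 0 (width 1): heights before test = [0 5 8 9 3]; fits = True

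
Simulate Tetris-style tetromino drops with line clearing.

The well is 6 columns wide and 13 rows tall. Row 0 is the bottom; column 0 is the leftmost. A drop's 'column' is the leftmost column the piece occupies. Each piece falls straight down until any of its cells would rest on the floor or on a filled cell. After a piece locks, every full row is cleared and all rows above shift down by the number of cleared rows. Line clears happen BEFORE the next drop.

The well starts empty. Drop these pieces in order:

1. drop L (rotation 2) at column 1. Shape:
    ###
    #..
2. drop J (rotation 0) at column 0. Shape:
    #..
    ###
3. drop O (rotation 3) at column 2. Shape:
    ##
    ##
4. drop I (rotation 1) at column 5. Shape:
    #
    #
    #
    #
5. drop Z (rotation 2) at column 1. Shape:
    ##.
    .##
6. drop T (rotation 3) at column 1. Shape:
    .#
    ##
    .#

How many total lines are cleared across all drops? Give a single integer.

Drop 1: L rot2 at col 1 lands with bottom-row=0; cleared 0 line(s) (total 0); column heights now [0 2 2 2 0 0], max=2
Drop 2: J rot0 at col 0 lands with bottom-row=2; cleared 0 line(s) (total 0); column heights now [4 3 3 2 0 0], max=4
Drop 3: O rot3 at col 2 lands with bottom-row=3; cleared 0 line(s) (total 0); column heights now [4 3 5 5 0 0], max=5
Drop 4: I rot1 at col 5 lands with bottom-row=0; cleared 0 line(s) (total 0); column heights now [4 3 5 5 0 4], max=5
Drop 5: Z rot2 at col 1 lands with bottom-row=5; cleared 0 line(s) (total 0); column heights now [4 7 7 6 0 4], max=7
Drop 6: T rot3 at col 1 lands with bottom-row=7; cleared 0 line(s) (total 0); column heights now [4 9 10 6 0 4], max=10

Answer: 0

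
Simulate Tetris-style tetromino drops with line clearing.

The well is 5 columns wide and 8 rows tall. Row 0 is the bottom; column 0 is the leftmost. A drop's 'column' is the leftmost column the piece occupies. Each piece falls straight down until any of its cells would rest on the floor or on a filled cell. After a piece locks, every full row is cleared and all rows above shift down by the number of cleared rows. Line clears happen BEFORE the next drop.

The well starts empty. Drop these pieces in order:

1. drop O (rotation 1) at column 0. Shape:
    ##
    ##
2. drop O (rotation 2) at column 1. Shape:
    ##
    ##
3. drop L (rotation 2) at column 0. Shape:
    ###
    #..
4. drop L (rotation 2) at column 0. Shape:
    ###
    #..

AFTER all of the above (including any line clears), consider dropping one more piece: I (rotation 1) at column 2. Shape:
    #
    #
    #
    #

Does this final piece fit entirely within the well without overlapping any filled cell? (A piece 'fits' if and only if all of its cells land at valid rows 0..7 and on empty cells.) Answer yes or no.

Answer: no

Derivation:
Drop 1: O rot1 at col 0 lands with bottom-row=0; cleared 0 line(s) (total 0); column heights now [2 2 0 0 0], max=2
Drop 2: O rot2 at col 1 lands with bottom-row=2; cleared 0 line(s) (total 0); column heights now [2 4 4 0 0], max=4
Drop 3: L rot2 at col 0 lands with bottom-row=3; cleared 0 line(s) (total 0); column heights now [5 5 5 0 0], max=5
Drop 4: L rot2 at col 0 lands with bottom-row=5; cleared 0 line(s) (total 0); column heights now [7 7 7 0 0], max=7
Test piece I rot1 at col 2 (width 1): heights before test = [7 7 7 0 0]; fits = False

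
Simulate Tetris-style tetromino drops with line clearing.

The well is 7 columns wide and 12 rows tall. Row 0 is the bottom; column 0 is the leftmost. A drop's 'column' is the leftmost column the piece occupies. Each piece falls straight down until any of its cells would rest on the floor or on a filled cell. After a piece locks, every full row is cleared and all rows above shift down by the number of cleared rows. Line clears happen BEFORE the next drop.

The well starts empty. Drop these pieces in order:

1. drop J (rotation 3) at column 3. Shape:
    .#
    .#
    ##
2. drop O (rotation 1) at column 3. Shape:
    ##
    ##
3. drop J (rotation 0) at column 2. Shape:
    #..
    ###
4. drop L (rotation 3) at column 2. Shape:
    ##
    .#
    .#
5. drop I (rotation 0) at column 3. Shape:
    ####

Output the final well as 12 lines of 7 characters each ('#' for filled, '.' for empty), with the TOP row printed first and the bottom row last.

Answer: .......
.......
...####
..##...
...#...
..##...
..###..
...##..
...##..
....#..
....#..
...##..

Derivation:
Drop 1: J rot3 at col 3 lands with bottom-row=0; cleared 0 line(s) (total 0); column heights now [0 0 0 1 3 0 0], max=3
Drop 2: O rot1 at col 3 lands with bottom-row=3; cleared 0 line(s) (total 0); column heights now [0 0 0 5 5 0 0], max=5
Drop 3: J rot0 at col 2 lands with bottom-row=5; cleared 0 line(s) (total 0); column heights now [0 0 7 6 6 0 0], max=7
Drop 4: L rot3 at col 2 lands with bottom-row=6; cleared 0 line(s) (total 0); column heights now [0 0 9 9 6 0 0], max=9
Drop 5: I rot0 at col 3 lands with bottom-row=9; cleared 0 line(s) (total 0); column heights now [0 0 9 10 10 10 10], max=10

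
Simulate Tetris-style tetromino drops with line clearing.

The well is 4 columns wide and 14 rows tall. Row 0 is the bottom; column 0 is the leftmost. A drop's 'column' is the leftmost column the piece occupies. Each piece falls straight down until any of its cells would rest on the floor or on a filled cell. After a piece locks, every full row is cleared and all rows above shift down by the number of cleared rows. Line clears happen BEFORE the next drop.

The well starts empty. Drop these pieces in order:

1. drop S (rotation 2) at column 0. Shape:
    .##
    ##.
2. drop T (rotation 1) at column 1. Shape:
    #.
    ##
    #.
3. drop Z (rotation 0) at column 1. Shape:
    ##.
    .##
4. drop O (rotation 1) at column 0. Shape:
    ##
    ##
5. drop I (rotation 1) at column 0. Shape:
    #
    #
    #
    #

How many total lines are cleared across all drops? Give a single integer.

Drop 1: S rot2 at col 0 lands with bottom-row=0; cleared 0 line(s) (total 0); column heights now [1 2 2 0], max=2
Drop 2: T rot1 at col 1 lands with bottom-row=2; cleared 0 line(s) (total 0); column heights now [1 5 4 0], max=5
Drop 3: Z rot0 at col 1 lands with bottom-row=4; cleared 0 line(s) (total 0); column heights now [1 6 6 5], max=6
Drop 4: O rot1 at col 0 lands with bottom-row=6; cleared 0 line(s) (total 0); column heights now [8 8 6 5], max=8
Drop 5: I rot1 at col 0 lands with bottom-row=8; cleared 0 line(s) (total 0); column heights now [12 8 6 5], max=12

Answer: 0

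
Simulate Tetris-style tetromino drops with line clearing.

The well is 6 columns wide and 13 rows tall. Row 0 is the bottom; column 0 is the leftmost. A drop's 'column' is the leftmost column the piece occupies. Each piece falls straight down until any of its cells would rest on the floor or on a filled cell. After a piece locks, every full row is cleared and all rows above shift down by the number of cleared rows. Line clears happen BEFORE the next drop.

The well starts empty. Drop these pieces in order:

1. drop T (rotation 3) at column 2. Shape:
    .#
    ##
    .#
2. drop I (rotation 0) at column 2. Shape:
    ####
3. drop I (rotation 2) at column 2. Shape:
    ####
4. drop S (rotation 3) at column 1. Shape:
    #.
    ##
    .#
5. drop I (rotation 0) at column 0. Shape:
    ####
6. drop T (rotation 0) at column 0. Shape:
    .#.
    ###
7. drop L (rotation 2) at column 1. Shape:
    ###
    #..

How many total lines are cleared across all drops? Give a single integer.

Drop 1: T rot3 at col 2 lands with bottom-row=0; cleared 0 line(s) (total 0); column heights now [0 0 2 3 0 0], max=3
Drop 2: I rot0 at col 2 lands with bottom-row=3; cleared 0 line(s) (total 0); column heights now [0 0 4 4 4 4], max=4
Drop 3: I rot2 at col 2 lands with bottom-row=4; cleared 0 line(s) (total 0); column heights now [0 0 5 5 5 5], max=5
Drop 4: S rot3 at col 1 lands with bottom-row=5; cleared 0 line(s) (total 0); column heights now [0 8 7 5 5 5], max=8
Drop 5: I rot0 at col 0 lands with bottom-row=8; cleared 0 line(s) (total 0); column heights now [9 9 9 9 5 5], max=9
Drop 6: T rot0 at col 0 lands with bottom-row=9; cleared 0 line(s) (total 0); column heights now [10 11 10 9 5 5], max=11
Drop 7: L rot2 at col 1 lands with bottom-row=11; cleared 0 line(s) (total 0); column heights now [10 13 13 13 5 5], max=13

Answer: 0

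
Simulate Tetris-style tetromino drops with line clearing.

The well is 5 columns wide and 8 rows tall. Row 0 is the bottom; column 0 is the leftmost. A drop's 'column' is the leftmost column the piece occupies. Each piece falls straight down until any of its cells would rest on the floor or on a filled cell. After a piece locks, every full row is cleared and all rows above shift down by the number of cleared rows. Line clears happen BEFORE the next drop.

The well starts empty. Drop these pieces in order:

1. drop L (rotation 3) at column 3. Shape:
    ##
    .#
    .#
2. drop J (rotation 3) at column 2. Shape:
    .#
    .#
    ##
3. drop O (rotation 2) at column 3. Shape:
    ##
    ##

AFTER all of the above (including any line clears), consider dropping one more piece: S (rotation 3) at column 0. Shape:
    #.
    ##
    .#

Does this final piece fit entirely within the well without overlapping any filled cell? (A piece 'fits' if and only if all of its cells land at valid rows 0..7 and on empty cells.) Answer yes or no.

Drop 1: L rot3 at col 3 lands with bottom-row=0; cleared 0 line(s) (total 0); column heights now [0 0 0 3 3], max=3
Drop 2: J rot3 at col 2 lands with bottom-row=3; cleared 0 line(s) (total 0); column heights now [0 0 4 6 3], max=6
Drop 3: O rot2 at col 3 lands with bottom-row=6; cleared 0 line(s) (total 0); column heights now [0 0 4 8 8], max=8
Test piece S rot3 at col 0 (width 2): heights before test = [0 0 4 8 8]; fits = True

Answer: yes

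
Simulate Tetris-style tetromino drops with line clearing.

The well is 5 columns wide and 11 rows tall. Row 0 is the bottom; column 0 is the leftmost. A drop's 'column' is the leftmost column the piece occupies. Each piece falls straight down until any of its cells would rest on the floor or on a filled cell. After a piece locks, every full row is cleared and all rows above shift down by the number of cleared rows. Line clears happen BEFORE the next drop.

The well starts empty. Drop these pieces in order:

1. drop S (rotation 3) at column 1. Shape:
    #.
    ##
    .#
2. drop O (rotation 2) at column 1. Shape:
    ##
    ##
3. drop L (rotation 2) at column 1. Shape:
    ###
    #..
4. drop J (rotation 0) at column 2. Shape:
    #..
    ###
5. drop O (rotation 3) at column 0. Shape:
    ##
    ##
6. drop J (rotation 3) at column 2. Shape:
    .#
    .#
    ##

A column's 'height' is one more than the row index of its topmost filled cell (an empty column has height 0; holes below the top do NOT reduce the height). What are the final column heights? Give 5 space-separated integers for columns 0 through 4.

Answer: 8 8 9 11 0

Derivation:
Drop 1: S rot3 at col 1 lands with bottom-row=0; cleared 0 line(s) (total 0); column heights now [0 3 2 0 0], max=3
Drop 2: O rot2 at col 1 lands with bottom-row=3; cleared 0 line(s) (total 0); column heights now [0 5 5 0 0], max=5
Drop 3: L rot2 at col 1 lands with bottom-row=5; cleared 0 line(s) (total 0); column heights now [0 7 7 7 0], max=7
Drop 4: J rot0 at col 2 lands with bottom-row=7; cleared 0 line(s) (total 0); column heights now [0 7 9 8 8], max=9
Drop 5: O rot3 at col 0 lands with bottom-row=7; cleared 1 line(s) (total 1); column heights now [8 8 8 7 0], max=8
Drop 6: J rot3 at col 2 lands with bottom-row=8; cleared 0 line(s) (total 1); column heights now [8 8 9 11 0], max=11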